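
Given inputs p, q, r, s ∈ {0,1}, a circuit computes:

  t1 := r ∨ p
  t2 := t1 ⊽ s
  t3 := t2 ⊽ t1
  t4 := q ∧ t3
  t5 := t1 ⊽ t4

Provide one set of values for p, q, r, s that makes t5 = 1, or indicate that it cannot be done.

p=0 q=0 r=0 s=1

t5 = t1 ⊽ t4 must be 1, so both t1 = 0 and t4 = 0.
t1 = r ∨ p must be 0, so both r = 0 and p = 0.
Check with p=0 q=0 r=0 s=1:
t1 = r ∨ p = 0 ∨ 0 = 0
t2 = t1 ⊽ s = 0 ⊽ 1 = 0
t3 = t2 ⊽ t1 = 0 ⊽ 0 = 1
t4 = q ∧ t3 = 0 ∧ 1 = 0
t5 = t1 ⊽ t4 = 0 ⊽ 0 = 1
So t5 = 1 as required.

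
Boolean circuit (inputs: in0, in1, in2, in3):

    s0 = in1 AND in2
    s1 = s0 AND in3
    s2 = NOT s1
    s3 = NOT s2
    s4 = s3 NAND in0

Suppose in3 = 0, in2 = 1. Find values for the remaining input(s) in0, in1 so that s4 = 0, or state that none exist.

no solution exists

With in3 = 0, in2 = 1 fixed, none of the 4 settings of in0, in1 give s4 = 0.
For example, with in0=0, in1=0:
s0 = in1 AND in2 = 0 AND 1 = 0
s1 = s0 AND in3 = 0 AND 0 = 0
s2 = NOT s1 = NOT 0 = 1
s3 = NOT s2 = NOT 1 = 0
s4 = s3 NAND in0 = 0 NAND 0 = 1
giving s4 = 1 ≠ 0.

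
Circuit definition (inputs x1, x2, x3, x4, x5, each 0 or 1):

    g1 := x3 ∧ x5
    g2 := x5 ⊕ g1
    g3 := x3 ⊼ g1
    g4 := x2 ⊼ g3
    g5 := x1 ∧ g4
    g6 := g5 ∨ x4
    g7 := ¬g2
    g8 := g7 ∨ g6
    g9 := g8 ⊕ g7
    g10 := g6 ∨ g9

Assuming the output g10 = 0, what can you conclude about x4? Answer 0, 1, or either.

g10 = g6 ∨ g9 must be 0, so both g6 = 0 and g9 = 0.
g6 = g5 ∨ x4 must be 0, so both g5 = 0 and x4 = 0.
Every assignment with g10 = 0 has x4 = 0; there are 11 such assignment(s).

0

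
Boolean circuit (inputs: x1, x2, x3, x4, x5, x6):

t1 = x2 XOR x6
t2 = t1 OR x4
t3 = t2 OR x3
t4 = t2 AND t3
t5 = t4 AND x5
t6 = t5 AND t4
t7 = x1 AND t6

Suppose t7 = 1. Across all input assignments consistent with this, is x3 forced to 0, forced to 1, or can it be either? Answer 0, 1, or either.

Both values of x3 occur among assignments with t7 = 1:
  x3=0: x1=1, x2=0, x3=0, x4=0, x5=1, x6=1
  x3=1: x1=1, x2=0, x3=1, x4=0, x5=1, x6=1

either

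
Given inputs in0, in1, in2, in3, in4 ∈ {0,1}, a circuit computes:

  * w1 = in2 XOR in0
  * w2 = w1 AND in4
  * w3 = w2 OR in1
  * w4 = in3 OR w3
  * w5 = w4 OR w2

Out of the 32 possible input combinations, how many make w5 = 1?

26

w5 = w4 OR w2 must be 1, so at least one of w4, w2 is 1.
Enumerating the 32 input combinations, 26 give w5 = 1 and 6 give w5 = 0.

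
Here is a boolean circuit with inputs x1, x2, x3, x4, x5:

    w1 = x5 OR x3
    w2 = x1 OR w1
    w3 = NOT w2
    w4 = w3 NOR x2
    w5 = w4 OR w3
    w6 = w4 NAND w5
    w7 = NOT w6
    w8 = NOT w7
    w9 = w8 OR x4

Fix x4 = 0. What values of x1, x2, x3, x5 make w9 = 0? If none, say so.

w9 = w8 OR x4 must be 0, so both w8 = 0 and x4 = 0.
Check with x4 = 0 and x1=1, x2=0, x3=1, x5=1:
w1 = x5 OR x3 = 1 OR 1 = 1
w2 = x1 OR w1 = 1 OR 1 = 1
w3 = NOT w2 = NOT 1 = 0
w4 = w3 NOR x2 = 0 NOR 0 = 1
w5 = w4 OR w3 = 1 OR 0 = 1
w6 = w4 NAND w5 = 1 NAND 1 = 0
w7 = NOT w6 = NOT 0 = 1
w8 = NOT w7 = NOT 1 = 0
w9 = w8 OR x4 = 0 OR 0 = 0
So w9 = 0.

x1=1, x2=0, x3=1, x5=1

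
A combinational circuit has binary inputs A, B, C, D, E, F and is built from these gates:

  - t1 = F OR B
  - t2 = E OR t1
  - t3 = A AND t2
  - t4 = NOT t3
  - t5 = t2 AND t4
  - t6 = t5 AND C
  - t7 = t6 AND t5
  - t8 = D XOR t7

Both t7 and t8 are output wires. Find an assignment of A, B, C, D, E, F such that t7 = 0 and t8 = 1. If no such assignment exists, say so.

Check with A=1, B=0, C=0, D=1, E=0, F=1:
t1 = F OR B = 1 OR 0 = 1
t2 = E OR t1 = 0 OR 1 = 1
t3 = A AND t2 = 1 AND 1 = 1
t4 = NOT t3 = NOT 1 = 0
t5 = t2 AND t4 = 1 AND 0 = 0
t6 = t5 AND C = 0 AND 0 = 0
t7 = t6 AND t5 = 0 AND 0 = 0
t8 = D XOR t7 = 1 XOR 0 = 1
So t7 = 0 and t8 = 1.

A=1, B=0, C=0, D=1, E=0, F=1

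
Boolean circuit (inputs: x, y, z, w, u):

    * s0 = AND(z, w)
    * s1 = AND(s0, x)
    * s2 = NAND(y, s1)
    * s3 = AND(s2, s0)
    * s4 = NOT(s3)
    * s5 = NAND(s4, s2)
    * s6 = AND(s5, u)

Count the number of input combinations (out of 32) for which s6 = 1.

4

s6 = AND(s5, u) must be 1, so both s5 = 1 and u = 1.
s5 = NAND(s4, s2) must be 1, so at least one of s4, s2 is 0.
Satisfying assignments:
  x=0, y=0, z=1, w=1, u=1
  x=0, y=1, z=1, w=1, u=1
  x=1, y=0, z=1, w=1, u=1
  x=1, y=1, z=1, w=1, u=1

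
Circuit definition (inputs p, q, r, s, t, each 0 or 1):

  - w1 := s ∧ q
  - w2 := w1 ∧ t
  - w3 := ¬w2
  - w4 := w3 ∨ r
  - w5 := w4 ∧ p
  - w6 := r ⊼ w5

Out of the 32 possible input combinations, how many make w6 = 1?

24

w6 = r ⊼ w5 must be 1, so at least one of r, w5 is 0.
Enumerating the 32 input combinations, 24 give w6 = 1 and 8 give w6 = 0.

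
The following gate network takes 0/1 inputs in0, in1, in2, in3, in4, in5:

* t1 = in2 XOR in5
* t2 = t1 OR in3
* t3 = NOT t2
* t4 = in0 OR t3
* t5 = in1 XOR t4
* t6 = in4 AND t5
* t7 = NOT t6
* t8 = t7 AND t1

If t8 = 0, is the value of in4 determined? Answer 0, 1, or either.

either

Both values of in4 occur among assignments with t8 = 0:
  in4=0: in0=0, in1=0, in2=0, in3=0, in4=0, in5=0
  in4=1: in0=0, in1=0, in2=0, in3=0, in4=1, in5=0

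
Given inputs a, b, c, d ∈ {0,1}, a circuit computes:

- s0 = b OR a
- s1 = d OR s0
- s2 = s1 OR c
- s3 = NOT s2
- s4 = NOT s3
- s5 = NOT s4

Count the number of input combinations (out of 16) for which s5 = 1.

s5 = NOT s4 must be 1, so s4 = 0.
s4 = NOT s3 must be 0, so s3 = 1.
s3 = NOT s2 must be 1, so s2 = 0.
Satisfying assignments:
  a=0, b=0, c=0, d=0

1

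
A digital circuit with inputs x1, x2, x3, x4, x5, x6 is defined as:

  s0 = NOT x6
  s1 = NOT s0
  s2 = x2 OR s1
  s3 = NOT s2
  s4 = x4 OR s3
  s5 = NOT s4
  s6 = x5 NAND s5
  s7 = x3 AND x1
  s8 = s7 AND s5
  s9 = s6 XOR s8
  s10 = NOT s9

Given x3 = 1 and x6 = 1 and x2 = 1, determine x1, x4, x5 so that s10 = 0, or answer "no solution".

x1=1 x4=0 x5=1

s10 = NOT s9 must be 0, so s9 = 1.
Check with x3 = 1 and x6 = 1 and x2 = 1 and x1=1, x4=0, x5=1:
s0 = NOT x6 = NOT 1 = 0
s1 = NOT s0 = NOT 0 = 1
s2 = x2 OR s1 = 1 OR 1 = 1
s3 = NOT s2 = NOT 1 = 0
s4 = x4 OR s3 = 0 OR 0 = 0
s5 = NOT s4 = NOT 0 = 1
s6 = x5 NAND s5 = 1 NAND 1 = 0
s7 = x3 AND x1 = 1 AND 1 = 1
s8 = s7 AND s5 = 1 AND 1 = 1
s9 = s6 XOR s8 = 0 XOR 1 = 1
s10 = NOT s9 = NOT 1 = 0
So s10 = 0.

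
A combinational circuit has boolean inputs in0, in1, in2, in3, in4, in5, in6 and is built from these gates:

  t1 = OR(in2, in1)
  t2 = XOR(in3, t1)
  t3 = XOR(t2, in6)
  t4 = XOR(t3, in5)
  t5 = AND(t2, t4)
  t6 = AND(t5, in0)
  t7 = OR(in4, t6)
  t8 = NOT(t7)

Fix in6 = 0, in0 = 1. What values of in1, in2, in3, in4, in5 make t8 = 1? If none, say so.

t8 = NOT(t7) must be 1, so t7 = 0.
t7 = OR(in4, t6) must be 0, so both in4 = 0 and t6 = 0.
Check with in6 = 0, in0 = 1 and in1=1, in2=1, in3=1, in4=0, in5=0:
t1 = OR(in2, in1) = OR(1, 1) = 1
t2 = XOR(in3, t1) = XOR(1, 1) = 0
t3 = XOR(t2, in6) = XOR(0, 0) = 0
t4 = XOR(t3, in5) = XOR(0, 0) = 0
t5 = AND(t2, t4) = AND(0, 0) = 0
t6 = AND(t5, in0) = AND(0, 1) = 0
t7 = OR(in4, t6) = OR(0, 0) = 0
t8 = NOT(t7) = NOT 0 = 1
So t8 = 1.

in1=1, in2=1, in3=1, in4=0, in5=0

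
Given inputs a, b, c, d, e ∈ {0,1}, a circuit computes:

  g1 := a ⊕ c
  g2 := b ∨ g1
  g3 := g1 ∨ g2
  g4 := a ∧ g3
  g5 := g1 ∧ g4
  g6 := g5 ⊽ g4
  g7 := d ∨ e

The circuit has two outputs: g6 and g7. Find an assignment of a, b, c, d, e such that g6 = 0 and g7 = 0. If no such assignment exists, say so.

a=1, b=1, c=0, d=0, e=0

Check with a=1, b=1, c=0, d=0, e=0:
g1 = a ⊕ c = 1 ⊕ 0 = 1
g2 = b ∨ g1 = 1 ∨ 1 = 1
g3 = g1 ∨ g2 = 1 ∨ 1 = 1
g4 = a ∧ g3 = 1 ∧ 1 = 1
g5 = g1 ∧ g4 = 1 ∧ 1 = 1
g6 = g5 ⊽ g4 = 1 ⊽ 1 = 0
g7 = d ∨ e = 0 ∨ 0 = 0
So g6 = 0 and g7 = 0.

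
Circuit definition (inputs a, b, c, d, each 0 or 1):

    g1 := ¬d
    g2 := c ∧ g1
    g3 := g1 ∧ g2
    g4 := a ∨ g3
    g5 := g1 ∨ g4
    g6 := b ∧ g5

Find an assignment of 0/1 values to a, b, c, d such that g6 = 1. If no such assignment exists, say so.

a=1, b=1, c=0, d=0

g6 = b ∧ g5 must be 1, so both b = 1 and g5 = 1.
g5 = g1 ∨ g4 must be 1, so at least one of g1, g4 is 1.
Check with a=1, b=1, c=0, d=0:
g1 = ¬d = ¬0 = 1
g2 = c ∧ g1 = 0 ∧ 1 = 0
g3 = g1 ∧ g2 = 1 ∧ 0 = 0
g4 = a ∨ g3 = 1 ∨ 0 = 1
g5 = g1 ∨ g4 = 1 ∨ 1 = 1
g6 = b ∧ g5 = 1 ∧ 1 = 1
So g6 = 1 as required.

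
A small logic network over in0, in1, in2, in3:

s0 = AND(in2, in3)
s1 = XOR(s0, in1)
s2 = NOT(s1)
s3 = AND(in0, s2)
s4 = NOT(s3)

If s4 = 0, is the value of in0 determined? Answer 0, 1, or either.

s4 = NOT(s3) must be 0, so s3 = 1.
Every assignment with s4 = 0 has in0 = 1; there are 4 such assignment(s).
  in0=1, in1=0, in2=0, in3=0
  in0=1, in1=0, in2=0, in3=1
  in0=1, in1=0, in2=1, in3=0
  in0=1, in1=1, in2=1, in3=1

1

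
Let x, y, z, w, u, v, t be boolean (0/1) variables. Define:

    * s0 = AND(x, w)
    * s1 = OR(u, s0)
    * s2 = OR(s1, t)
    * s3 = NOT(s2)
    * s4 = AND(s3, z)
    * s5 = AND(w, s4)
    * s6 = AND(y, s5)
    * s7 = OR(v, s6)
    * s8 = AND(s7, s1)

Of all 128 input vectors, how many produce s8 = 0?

88

s8 = AND(s7, s1) must be 0, so at least one of s7, s1 is 0.
Enumerating the 128 input combinations, 88 give s8 = 0 and 40 give s8 = 1.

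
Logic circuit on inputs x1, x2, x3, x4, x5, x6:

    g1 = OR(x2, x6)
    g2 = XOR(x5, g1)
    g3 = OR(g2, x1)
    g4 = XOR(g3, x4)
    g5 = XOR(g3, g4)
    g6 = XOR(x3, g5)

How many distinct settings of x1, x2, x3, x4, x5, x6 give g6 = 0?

32

g6 = XOR(x3, g5) must be 0, so x3 and g5 are equal.
Enumerating the 64 input combinations, 32 give g6 = 0 and 32 give g6 = 1.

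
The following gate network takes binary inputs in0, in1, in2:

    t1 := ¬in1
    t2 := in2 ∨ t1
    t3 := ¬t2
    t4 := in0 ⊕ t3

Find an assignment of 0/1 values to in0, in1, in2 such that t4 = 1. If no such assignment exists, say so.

in0=1, in1=0, in2=1

t4 = in0 ⊕ t3 must be 1, so in0 and t3 differ.
Check with in0=1, in1=0, in2=1:
t1 = ¬in1 = ¬0 = 1
t2 = in2 ∨ t1 = 1 ∨ 1 = 1
t3 = ¬t2 = ¬1 = 0
t4 = in0 ⊕ t3 = 1 ⊕ 0 = 1
So t4 = 1 as required.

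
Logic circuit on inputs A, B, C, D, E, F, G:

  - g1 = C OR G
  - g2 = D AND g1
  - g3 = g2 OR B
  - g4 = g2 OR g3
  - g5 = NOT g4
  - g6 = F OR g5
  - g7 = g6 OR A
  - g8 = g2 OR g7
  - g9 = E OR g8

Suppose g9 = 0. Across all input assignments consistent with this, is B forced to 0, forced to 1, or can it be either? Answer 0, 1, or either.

g9 = E OR g8 must be 0, so both E = 0 and g8 = 0.
g8 = g2 OR g7 must be 0, so both g2 = 0 and g7 = 0.
Every assignment with g9 = 0 has B = 1; there are 5 such assignment(s).

1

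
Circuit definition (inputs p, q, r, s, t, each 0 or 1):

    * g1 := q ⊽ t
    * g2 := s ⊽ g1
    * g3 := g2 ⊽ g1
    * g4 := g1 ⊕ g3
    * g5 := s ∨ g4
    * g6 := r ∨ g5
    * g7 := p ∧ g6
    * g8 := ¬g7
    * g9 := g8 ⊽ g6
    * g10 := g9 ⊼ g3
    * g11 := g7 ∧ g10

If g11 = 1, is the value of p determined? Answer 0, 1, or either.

g11 = g7 ∧ g10 must be 1, so both g7 = 1 and g10 = 1.
Every assignment with g11 = 1 has p = 1; there are 13 such assignment(s).

1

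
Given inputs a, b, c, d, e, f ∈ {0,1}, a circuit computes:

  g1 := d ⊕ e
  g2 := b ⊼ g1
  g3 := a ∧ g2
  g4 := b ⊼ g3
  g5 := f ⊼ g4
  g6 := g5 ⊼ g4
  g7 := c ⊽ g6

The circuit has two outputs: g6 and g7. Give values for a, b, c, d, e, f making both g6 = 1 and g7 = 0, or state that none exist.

Check with a=0 b=0 c=0 d=0 e=0 f=1:
g1 = d ⊕ e = 0 ⊕ 0 = 0
g2 = b ⊼ g1 = 0 ⊼ 0 = 1
g3 = a ∧ g2 = 0 ∧ 1 = 0
g4 = b ⊼ g3 = 0 ⊼ 0 = 1
g5 = f ⊼ g4 = 1 ⊼ 1 = 0
g6 = g5 ⊼ g4 = 0 ⊼ 1 = 1
g7 = c ⊽ g6 = 0 ⊽ 1 = 0
So g6 = 1 and g7 = 0.

a=0 b=0 c=0 d=0 e=0 f=1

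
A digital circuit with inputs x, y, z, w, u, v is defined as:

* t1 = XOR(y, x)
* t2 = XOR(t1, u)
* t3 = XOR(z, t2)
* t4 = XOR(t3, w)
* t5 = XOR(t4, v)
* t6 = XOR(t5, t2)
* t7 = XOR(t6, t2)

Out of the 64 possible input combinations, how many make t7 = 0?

t7 = XOR(t6, t2) must be 0, so t6 and t2 are equal.
Enumerating the 64 input combinations, 32 give t7 = 0 and 32 give t7 = 1.

32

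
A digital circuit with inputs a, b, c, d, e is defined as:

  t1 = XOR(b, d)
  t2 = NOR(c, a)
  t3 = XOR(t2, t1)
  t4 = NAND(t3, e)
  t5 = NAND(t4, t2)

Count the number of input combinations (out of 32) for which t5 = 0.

t5 = NAND(t4, t2) must be 0, so both t4 = 1 and t2 = 1.
t4 = NAND(t3, e) must be 1, so at least one of t3, e is 0.
t2 = NOR(c, a) must be 1, so both c = 0 and a = 0.
Satisfying assignments:
  a=0, b=0, c=0, d=0, e=0
  a=0, b=0, c=0, d=1, e=0
  a=0, b=0, c=0, d=1, e=1
  a=0, b=1, c=0, d=0, e=0
  a=0, b=1, c=0, d=0, e=1
  a=0, b=1, c=0, d=1, e=0

6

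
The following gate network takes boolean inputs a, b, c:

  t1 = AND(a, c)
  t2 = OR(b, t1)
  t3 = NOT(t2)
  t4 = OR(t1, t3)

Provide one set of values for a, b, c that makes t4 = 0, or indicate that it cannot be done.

t4 = OR(t1, t3) must be 0, so both t1 = 0 and t3 = 0.
t1 = AND(a, c) must be 0, so at least one of a, c is 0.
Check with a=0 b=1 c=0:
t1 = AND(a, c) = AND(0, 0) = 0
t2 = OR(b, t1) = OR(1, 0) = 1
t3 = NOT(t2) = NOT 1 = 0
t4 = OR(t1, t3) = OR(0, 0) = 0
So t4 = 0 as required.

a=0 b=1 c=0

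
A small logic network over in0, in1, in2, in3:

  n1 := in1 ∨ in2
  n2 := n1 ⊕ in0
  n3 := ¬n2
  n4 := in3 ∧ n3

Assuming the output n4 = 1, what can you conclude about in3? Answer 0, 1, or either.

n4 = in3 ∧ n3 must be 1, so both in3 = 1 and n3 = 1.
n3 = ¬n2 must be 1, so n2 = 0.
n2 = n1 ⊕ in0 must be 0, so n1 and in0 are equal.
Every assignment with n4 = 1 has in3 = 1; there are 4 such assignment(s).
  in0=0, in1=0, in2=0, in3=1
  in0=1, in1=0, in2=1, in3=1
  in0=1, in1=1, in2=0, in3=1
  in0=1, in1=1, in2=1, in3=1

1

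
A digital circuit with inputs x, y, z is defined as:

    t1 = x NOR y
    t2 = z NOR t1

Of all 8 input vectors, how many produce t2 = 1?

t2 = z NOR t1 must be 1, so both z = 0 and t1 = 0.
t1 = x NOR y must be 0, so at least one of x, y is 1.
Satisfying assignments:
  x=0, y=1, z=0
  x=1, y=0, z=0
  x=1, y=1, z=0

3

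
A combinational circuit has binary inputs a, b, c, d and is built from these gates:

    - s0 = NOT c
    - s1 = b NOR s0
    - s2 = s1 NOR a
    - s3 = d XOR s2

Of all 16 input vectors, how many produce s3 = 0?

8

s3 = d XOR s2 must be 0, so d and s2 are equal.
Enumerating the 16 input combinations, 8 give s3 = 0 and 8 give s3 = 1.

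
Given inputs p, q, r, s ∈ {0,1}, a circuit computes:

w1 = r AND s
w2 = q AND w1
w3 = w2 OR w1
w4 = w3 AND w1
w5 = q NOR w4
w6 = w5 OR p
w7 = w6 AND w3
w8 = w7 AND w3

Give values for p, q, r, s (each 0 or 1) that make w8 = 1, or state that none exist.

Check with p=1, q=0, r=1, s=1:
w1 = r AND s = 1 AND 1 = 1
w2 = q AND w1 = 0 AND 1 = 0
w3 = w2 OR w1 = 0 OR 1 = 1
w4 = w3 AND w1 = 1 AND 1 = 1
w5 = q NOR w4 = 0 NOR 1 = 0
w6 = w5 OR p = 0 OR 1 = 1
w7 = w6 AND w3 = 1 AND 1 = 1
w8 = w7 AND w3 = 1 AND 1 = 1
So w8 = 1 as required.

p=1, q=0, r=1, s=1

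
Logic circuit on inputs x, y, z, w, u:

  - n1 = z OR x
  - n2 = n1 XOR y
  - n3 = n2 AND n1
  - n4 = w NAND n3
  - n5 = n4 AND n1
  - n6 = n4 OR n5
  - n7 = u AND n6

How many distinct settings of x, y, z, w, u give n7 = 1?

13

n7 = u AND n6 must be 1, so both u = 1 and n6 = 1.
n6 = n4 OR n5 must be 1, so at least one of n4, n5 is 1.
Enumerating the 32 input combinations, 13 give n7 = 1 and 19 give n7 = 0.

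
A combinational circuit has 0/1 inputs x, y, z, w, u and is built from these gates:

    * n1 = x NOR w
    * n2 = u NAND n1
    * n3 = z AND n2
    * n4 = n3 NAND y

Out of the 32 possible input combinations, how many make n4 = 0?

7

n4 = n3 NAND y must be 0, so both n3 = 1 and y = 1.
Enumerating the 32 input combinations, 7 give n4 = 0 and 25 give n4 = 1.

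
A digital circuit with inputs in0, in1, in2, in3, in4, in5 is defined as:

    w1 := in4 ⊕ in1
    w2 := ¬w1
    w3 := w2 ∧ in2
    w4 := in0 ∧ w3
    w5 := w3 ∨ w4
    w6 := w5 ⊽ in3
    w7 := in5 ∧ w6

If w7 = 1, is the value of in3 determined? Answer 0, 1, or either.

w7 = in5 ∧ w6 must be 1, so both in5 = 1 and w6 = 1.
w6 = w5 ⊽ in3 must be 1, so both w5 = 0 and in3 = 0.
w5 = w3 ∨ w4 must be 0, so both w3 = 0 and w4 = 0.
Every assignment with w7 = 1 has in3 = 0; there are 12 such assignment(s).

0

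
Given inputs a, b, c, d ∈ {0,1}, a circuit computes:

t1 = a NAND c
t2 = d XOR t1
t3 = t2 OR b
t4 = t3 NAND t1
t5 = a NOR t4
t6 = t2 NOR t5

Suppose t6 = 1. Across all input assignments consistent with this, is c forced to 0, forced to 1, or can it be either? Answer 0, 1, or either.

either

Both values of c occur among assignments with t6 = 1:
  c=0: a=0, b=0, c=0, d=1
  c=1: a=0, b=0, c=1, d=1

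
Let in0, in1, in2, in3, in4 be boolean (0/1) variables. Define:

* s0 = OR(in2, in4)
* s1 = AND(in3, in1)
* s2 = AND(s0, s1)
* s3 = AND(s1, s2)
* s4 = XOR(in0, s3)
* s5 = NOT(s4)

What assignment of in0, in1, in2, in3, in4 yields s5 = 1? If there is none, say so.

in0=0, in1=0, in2=0, in3=1, in4=1

s5 = NOT(s4) must be 1, so s4 = 0.
s4 = XOR(in0, s3) must be 0, so in0 and s3 are equal.
Check with in0=0, in1=0, in2=0, in3=1, in4=1:
s0 = OR(in2, in4) = OR(0, 1) = 1
s1 = AND(in3, in1) = AND(1, 0) = 0
s2 = AND(s0, s1) = AND(1, 0) = 0
s3 = AND(s1, s2) = AND(0, 0) = 0
s4 = XOR(in0, s3) = XOR(0, 0) = 0
s5 = NOT(s4) = NOT 0 = 1
So s5 = 1 as required.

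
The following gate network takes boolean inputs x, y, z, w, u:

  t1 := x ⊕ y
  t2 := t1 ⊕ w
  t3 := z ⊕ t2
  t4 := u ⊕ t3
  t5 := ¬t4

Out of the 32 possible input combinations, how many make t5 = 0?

t5 = ¬t4 must be 0, so t4 = 1.
t4 = u ⊕ t3 must be 1, so u and t3 differ.
Enumerating the 32 input combinations, 16 give t5 = 0 and 16 give t5 = 1.

16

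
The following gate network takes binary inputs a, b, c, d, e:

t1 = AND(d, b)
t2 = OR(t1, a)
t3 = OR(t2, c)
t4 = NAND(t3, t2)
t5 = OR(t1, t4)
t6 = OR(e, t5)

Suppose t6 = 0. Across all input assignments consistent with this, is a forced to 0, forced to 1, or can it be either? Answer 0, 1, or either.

t6 = OR(e, t5) must be 0, so both e = 0 and t5 = 0.
Every assignment with t6 = 0 has a = 1; there are 6 such assignment(s).

1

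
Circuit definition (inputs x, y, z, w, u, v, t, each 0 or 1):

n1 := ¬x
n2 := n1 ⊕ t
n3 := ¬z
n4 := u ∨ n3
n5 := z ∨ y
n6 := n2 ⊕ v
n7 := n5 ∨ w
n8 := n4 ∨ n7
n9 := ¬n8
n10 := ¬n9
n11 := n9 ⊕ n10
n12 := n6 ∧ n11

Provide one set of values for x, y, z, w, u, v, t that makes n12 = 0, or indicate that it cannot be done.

n12 = n6 ∧ n11 must be 0, so at least one of n6, n11 is 0.
Check with x=0, y=1, z=1, w=1, u=1, v=1, t=0:
n1 = ¬x = ¬0 = 1
n2 = n1 ⊕ t = 1 ⊕ 0 = 1
n3 = ¬z = ¬1 = 0
n4 = u ∨ n3 = 1 ∨ 0 = 1
n5 = z ∨ y = 1 ∨ 1 = 1
n6 = n2 ⊕ v = 1 ⊕ 1 = 0
n7 = n5 ∨ w = 1 ∨ 1 = 1
n8 = n4 ∨ n7 = 1 ∨ 1 = 1
n9 = ¬n8 = ¬1 = 0
n10 = ¬n9 = ¬0 = 1
n11 = n9 ⊕ n10 = 0 ⊕ 1 = 1
n12 = n6 ∧ n11 = 0 ∧ 1 = 0
So n12 = 0 as required.

x=0, y=1, z=1, w=1, u=1, v=1, t=0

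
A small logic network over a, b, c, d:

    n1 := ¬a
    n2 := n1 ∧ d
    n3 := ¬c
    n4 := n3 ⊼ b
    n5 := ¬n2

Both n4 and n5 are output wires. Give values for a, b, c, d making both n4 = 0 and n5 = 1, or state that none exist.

a=0, b=1, c=0, d=0

Check with a=0, b=1, c=0, d=0:
n1 = ¬a = ¬0 = 1
n2 = n1 ∧ d = 1 ∧ 0 = 0
n3 = ¬c = ¬0 = 1
n4 = n3 ⊼ b = 1 ⊼ 1 = 0
n5 = ¬n2 = ¬0 = 1
So n4 = 0 and n5 = 1.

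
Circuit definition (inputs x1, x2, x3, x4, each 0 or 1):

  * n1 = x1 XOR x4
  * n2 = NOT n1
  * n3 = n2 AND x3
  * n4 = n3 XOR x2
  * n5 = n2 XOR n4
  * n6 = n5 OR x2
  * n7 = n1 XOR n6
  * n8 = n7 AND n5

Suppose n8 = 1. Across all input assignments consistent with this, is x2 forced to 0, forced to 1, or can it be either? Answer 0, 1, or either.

Both values of x2 occur among assignments with n8 = 1:
  x2=0: x1=0, x2=0, x3=0, x4=0
  x2=1: x1=0, x2=1, x3=1, x4=0

either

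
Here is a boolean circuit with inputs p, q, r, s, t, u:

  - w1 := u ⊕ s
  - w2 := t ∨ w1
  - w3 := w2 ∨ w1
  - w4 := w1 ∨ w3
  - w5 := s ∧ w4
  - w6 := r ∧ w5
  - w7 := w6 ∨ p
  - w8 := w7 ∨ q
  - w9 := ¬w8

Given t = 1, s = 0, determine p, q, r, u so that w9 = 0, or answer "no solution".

Check with t = 1, s = 0 and p=1, q=1, r=1, u=0:
w1 = u ⊕ s = 0 ⊕ 0 = 0
w2 = t ∨ w1 = 1 ∨ 0 = 1
w3 = w2 ∨ w1 = 1 ∨ 0 = 1
w4 = w1 ∨ w3 = 0 ∨ 1 = 1
w5 = s ∧ w4 = 0 ∧ 1 = 0
w6 = r ∧ w5 = 1 ∧ 0 = 0
w7 = w6 ∨ p = 0 ∨ 1 = 1
w8 = w7 ∨ q = 1 ∨ 1 = 1
w9 = ¬w8 = ¬1 = 0
So w9 = 0.

p=1 q=1 r=1 u=0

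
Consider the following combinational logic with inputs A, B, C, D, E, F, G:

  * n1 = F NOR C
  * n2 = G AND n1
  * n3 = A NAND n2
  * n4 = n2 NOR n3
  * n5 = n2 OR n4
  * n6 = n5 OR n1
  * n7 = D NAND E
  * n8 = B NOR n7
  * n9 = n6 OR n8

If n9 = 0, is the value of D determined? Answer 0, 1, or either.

Both values of D occur among assignments with n9 = 0:
  D=0: A=0, B=0, C=0, D=0, E=0, F=1, G=0
  D=1: A=0, B=0, C=0, D=1, E=0, F=1, G=0

either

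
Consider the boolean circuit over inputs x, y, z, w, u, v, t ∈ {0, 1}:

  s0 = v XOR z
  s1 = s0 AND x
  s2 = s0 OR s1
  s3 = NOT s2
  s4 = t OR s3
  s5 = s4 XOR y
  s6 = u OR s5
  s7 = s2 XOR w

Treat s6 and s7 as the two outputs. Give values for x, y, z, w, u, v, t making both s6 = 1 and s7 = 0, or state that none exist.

Check with x=1, y=1, z=1, w=1, u=1, v=0, t=0:
s0 = v XOR z = 0 XOR 1 = 1
s1 = s0 AND x = 1 AND 1 = 1
s2 = s0 OR s1 = 1 OR 1 = 1
s3 = NOT s2 = NOT 1 = 0
s4 = t OR s3 = 0 OR 0 = 0
s5 = s4 XOR y = 0 XOR 1 = 1
s6 = u OR s5 = 1 OR 1 = 1
s7 = s2 XOR w = 1 XOR 1 = 0
So s6 = 1 and s7 = 0.

x=1, y=1, z=1, w=1, u=1, v=0, t=0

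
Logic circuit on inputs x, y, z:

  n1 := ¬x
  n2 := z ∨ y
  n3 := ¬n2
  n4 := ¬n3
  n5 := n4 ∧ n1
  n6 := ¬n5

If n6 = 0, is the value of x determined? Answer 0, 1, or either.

0

n6 = ¬n5 must be 0, so n5 = 1.
n5 = n4 ∧ n1 must be 1, so both n4 = 1 and n1 = 1.
n4 = ¬n3 must be 1, so n3 = 0.
Every assignment with n6 = 0 has x = 0; there are 3 such assignment(s).
  x=0, y=0, z=1
  x=0, y=1, z=0
  x=0, y=1, z=1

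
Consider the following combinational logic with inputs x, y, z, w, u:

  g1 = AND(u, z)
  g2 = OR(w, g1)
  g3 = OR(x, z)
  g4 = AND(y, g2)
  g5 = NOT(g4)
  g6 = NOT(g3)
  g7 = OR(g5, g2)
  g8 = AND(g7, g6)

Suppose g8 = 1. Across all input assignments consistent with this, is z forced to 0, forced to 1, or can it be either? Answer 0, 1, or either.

0

g8 = AND(g7, g6) must be 1, so both g7 = 1 and g6 = 1.
Every assignment with g8 = 1 has z = 0; there are 8 such assignment(s).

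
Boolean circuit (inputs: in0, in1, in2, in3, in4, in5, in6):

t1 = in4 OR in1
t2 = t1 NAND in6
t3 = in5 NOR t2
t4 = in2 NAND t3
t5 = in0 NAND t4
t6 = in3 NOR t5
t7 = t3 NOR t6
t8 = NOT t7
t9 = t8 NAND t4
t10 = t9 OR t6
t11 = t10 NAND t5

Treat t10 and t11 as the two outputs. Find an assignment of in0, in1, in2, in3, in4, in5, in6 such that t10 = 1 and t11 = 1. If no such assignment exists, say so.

Check with in0=1, in1=0, in2=1, in3=1, in4=1, in5=1, in6=1:
t1 = in4 OR in1 = 1 OR 0 = 1
t2 = t1 NAND in6 = 1 NAND 1 = 0
t3 = in5 NOR t2 = 1 NOR 0 = 0
t4 = in2 NAND t3 = 1 NAND 0 = 1
t5 = in0 NAND t4 = 1 NAND 1 = 0
t6 = in3 NOR t5 = 1 NOR 0 = 0
t7 = t3 NOR t6 = 0 NOR 0 = 1
t8 = NOT t7 = NOT 1 = 0
t9 = t8 NAND t4 = 0 NAND 1 = 1
t10 = t9 OR t6 = 1 OR 0 = 1
t11 = t10 NAND t5 = 1 NAND 0 = 1
So t10 = 1 and t11 = 1.

in0=1, in1=0, in2=1, in3=1, in4=1, in5=1, in6=1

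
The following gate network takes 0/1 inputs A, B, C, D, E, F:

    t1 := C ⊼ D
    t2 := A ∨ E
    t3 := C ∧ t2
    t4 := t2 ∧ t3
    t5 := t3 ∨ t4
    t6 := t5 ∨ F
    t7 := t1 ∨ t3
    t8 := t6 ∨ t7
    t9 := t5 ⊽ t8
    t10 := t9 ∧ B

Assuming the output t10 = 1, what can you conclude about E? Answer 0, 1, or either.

0

t10 = t9 ∧ B must be 1, so both t9 = 1 and B = 1.
Every assignment with t10 = 1 has E = 0; there are 1 such assignment(s).
  A=0, B=1, C=1, D=1, E=0, F=0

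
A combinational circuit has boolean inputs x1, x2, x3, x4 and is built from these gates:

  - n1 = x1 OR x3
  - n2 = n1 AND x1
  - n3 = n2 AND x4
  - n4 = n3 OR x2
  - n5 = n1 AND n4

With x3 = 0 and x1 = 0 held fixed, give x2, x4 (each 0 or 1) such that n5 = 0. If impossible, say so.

Check with x3 = 0 and x1 = 0 and x2=0, x4=0:
n1 = x1 OR x3 = 0 OR 0 = 0
n2 = n1 AND x1 = 0 AND 0 = 0
n3 = n2 AND x4 = 0 AND 0 = 0
n4 = n3 OR x2 = 0 OR 0 = 0
n5 = n1 AND n4 = 0 AND 0 = 0
So n5 = 0.

x2=0, x4=0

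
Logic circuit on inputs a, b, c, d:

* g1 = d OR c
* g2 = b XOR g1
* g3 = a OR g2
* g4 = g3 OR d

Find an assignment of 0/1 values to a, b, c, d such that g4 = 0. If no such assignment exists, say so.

g4 = g3 OR d must be 0, so both g3 = 0 and d = 0.
g3 = a OR g2 must be 0, so both a = 0 and g2 = 0.
Check with a=0, b=1, c=1, d=0:
g1 = d OR c = 0 OR 1 = 1
g2 = b XOR g1 = 1 XOR 1 = 0
g3 = a OR g2 = 0 OR 0 = 0
g4 = g3 OR d = 0 OR 0 = 0
So g4 = 0 as required.

a=0, b=1, c=1, d=0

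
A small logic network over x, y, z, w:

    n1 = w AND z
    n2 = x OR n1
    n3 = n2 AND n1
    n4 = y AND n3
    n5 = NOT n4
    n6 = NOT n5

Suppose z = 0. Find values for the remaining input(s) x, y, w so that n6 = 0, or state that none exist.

n6 = NOT n5 must be 0, so n5 = 1.
n5 = NOT n4 must be 1, so n4 = 0.
Check with z = 0 and x=1, y=0, w=0:
n1 = w AND z = 0 AND 0 = 0
n2 = x OR n1 = 1 OR 0 = 1
n3 = n2 AND n1 = 1 AND 0 = 0
n4 = y AND n3 = 0 AND 0 = 0
n5 = NOT n4 = NOT 0 = 1
n6 = NOT n5 = NOT 1 = 0
So n6 = 0.

x=1, y=0, w=0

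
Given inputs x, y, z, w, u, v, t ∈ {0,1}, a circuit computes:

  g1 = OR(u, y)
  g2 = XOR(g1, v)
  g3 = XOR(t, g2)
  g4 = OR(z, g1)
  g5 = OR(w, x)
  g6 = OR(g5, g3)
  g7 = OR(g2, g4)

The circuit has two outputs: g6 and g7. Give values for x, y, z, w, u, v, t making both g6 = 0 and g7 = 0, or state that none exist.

Check with x=0, y=0, z=0, w=0, u=0, v=0, t=0:
g1 = OR(u, y) = OR(0, 0) = 0
g2 = XOR(g1, v) = XOR(0, 0) = 0
g3 = XOR(t, g2) = XOR(0, 0) = 0
g4 = OR(z, g1) = OR(0, 0) = 0
g5 = OR(w, x) = OR(0, 0) = 0
g6 = OR(g5, g3) = OR(0, 0) = 0
g7 = OR(g2, g4) = OR(0, 0) = 0
So g6 = 0 and g7 = 0.

x=0, y=0, z=0, w=0, u=0, v=0, t=0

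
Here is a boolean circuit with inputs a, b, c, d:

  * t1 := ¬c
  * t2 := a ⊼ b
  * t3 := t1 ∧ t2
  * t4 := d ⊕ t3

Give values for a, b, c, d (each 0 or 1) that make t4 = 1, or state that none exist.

a=0, b=1, c=0, d=0

t4 = d ⊕ t3 must be 1, so d and t3 differ.
Check with a=0, b=1, c=0, d=0:
t1 = ¬c = ¬0 = 1
t2 = a ⊼ b = 0 ⊼ 1 = 1
t3 = t1 ∧ t2 = 1 ∧ 1 = 1
t4 = d ⊕ t3 = 0 ⊕ 1 = 1
So t4 = 1 as required.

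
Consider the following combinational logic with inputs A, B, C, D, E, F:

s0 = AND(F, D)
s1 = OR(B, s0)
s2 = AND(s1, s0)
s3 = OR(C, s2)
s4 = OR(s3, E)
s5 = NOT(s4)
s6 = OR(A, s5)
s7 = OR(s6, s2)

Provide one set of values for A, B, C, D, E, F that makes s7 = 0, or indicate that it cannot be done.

A=0, B=0, C=0, D=0, E=1, F=0

s7 = OR(s6, s2) must be 0, so both s6 = 0 and s2 = 0.
s6 = OR(A, s5) must be 0, so both A = 0 and s5 = 0.
Check with A=0, B=0, C=0, D=0, E=1, F=0:
s0 = AND(F, D) = AND(0, 0) = 0
s1 = OR(B, s0) = OR(0, 0) = 0
s2 = AND(s1, s0) = AND(0, 0) = 0
s3 = OR(C, s2) = OR(0, 0) = 0
s4 = OR(s3, E) = OR(0, 1) = 1
s5 = NOT(s4) = NOT 1 = 0
s6 = OR(A, s5) = OR(0, 0) = 0
s7 = OR(s6, s2) = OR(0, 0) = 0
So s7 = 0 as required.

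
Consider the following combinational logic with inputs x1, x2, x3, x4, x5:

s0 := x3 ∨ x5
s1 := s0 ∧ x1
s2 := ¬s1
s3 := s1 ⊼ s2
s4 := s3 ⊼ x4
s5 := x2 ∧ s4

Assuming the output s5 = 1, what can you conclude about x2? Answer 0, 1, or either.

s5 = x2 ∧ s4 must be 1, so both x2 = 1 and s4 = 1.
s4 = s3 ⊼ x4 must be 1, so at least one of s3, x4 is 0.
Every assignment with s5 = 1 has x2 = 1; there are 8 such assignment(s).

1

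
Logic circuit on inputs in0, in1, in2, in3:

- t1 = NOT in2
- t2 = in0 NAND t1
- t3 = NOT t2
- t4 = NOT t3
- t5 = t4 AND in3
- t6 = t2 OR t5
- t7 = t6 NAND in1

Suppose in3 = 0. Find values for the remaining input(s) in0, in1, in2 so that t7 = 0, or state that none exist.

in0=0, in1=1, in2=1

t7 = t6 NAND in1 must be 0, so both t6 = 1 and in1 = 1.
Check with in3 = 0 and in0=0, in1=1, in2=1:
t1 = NOT in2 = NOT 1 = 0
t2 = in0 NAND t1 = 0 NAND 0 = 1
t3 = NOT t2 = NOT 1 = 0
t4 = NOT t3 = NOT 0 = 1
t5 = t4 AND in3 = 1 AND 0 = 0
t6 = t2 OR t5 = 1 OR 0 = 1
t7 = t6 NAND in1 = 1 NAND 1 = 0
So t7 = 0.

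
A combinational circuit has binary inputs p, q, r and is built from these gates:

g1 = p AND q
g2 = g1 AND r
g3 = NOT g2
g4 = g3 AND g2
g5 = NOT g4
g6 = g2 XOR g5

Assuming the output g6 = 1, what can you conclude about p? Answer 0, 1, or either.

either

Both values of p occur among assignments with g6 = 1:
  p=0: p=0, q=0, r=0
  p=1: p=1, q=0, r=0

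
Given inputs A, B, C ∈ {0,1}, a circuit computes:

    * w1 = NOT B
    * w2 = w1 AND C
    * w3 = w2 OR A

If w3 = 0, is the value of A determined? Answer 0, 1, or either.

w3 = w2 OR A must be 0, so both w2 = 0 and A = 0.
Every assignment with w3 = 0 has A = 0; there are 3 such assignment(s).
  A=0, B=0, C=0
  A=0, B=1, C=0
  A=0, B=1, C=1

0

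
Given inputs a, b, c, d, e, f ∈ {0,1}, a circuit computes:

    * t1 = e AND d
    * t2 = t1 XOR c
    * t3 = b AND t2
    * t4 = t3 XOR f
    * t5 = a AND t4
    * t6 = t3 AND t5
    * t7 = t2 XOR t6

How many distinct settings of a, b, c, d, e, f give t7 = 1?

28

t7 = t2 XOR t6 must be 1, so t2 and t6 differ.
Enumerating the 64 input combinations, 28 give t7 = 1 and 36 give t7 = 0.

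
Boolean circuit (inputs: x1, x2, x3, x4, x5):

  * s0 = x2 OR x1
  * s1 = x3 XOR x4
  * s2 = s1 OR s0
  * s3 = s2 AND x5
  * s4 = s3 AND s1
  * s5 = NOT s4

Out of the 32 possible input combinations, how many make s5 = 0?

8

s5 = NOT s4 must be 0, so s4 = 1.
Enumerating the 32 input combinations, 8 give s5 = 0 and 24 give s5 = 1.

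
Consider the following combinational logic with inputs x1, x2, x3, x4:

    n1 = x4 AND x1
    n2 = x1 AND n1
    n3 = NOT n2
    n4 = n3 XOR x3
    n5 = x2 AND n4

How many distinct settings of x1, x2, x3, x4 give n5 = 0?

n5 = x2 AND n4 must be 0, so at least one of x2, n4 is 0.
Enumerating the 16 input combinations, 12 give n5 = 0 and 4 give n5 = 1.

12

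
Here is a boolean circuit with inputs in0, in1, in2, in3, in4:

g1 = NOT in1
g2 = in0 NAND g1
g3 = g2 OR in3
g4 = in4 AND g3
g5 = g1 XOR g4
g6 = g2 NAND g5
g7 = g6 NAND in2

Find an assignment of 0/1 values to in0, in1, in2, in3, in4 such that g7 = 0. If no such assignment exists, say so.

g7 = g6 NAND in2 must be 0, so both g6 = 1 and in2 = 1.
Check with in0=1, in1=0, in2=1, in3=1, in4=1:
g1 = NOT in1 = NOT 0 = 1
g2 = in0 NAND g1 = 1 NAND 1 = 0
g3 = g2 OR in3 = 0 OR 1 = 1
g4 = in4 AND g3 = 1 AND 1 = 1
g5 = g1 XOR g4 = 1 XOR 1 = 0
g6 = g2 NAND g5 = 0 NAND 0 = 1
g7 = g6 NAND in2 = 1 NAND 1 = 0
So g7 = 0 as required.

in0=1, in1=0, in2=1, in3=1, in4=1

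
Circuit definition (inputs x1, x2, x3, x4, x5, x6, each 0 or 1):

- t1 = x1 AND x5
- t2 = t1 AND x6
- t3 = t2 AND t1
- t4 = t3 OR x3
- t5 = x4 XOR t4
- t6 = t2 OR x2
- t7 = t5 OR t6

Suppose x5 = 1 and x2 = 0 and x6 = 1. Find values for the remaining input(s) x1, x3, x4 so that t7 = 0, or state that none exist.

Check with x5 = 1 and x2 = 0 and x6 = 1 and x1=0, x3=0, x4=0:
t1 = x1 AND x5 = 0 AND 1 = 0
t2 = t1 AND x6 = 0 AND 1 = 0
t3 = t2 AND t1 = 0 AND 0 = 0
t4 = t3 OR x3 = 0 OR 0 = 0
t5 = x4 XOR t4 = 0 XOR 0 = 0
t6 = t2 OR x2 = 0 OR 0 = 0
t7 = t5 OR t6 = 0 OR 0 = 0
So t7 = 0.

x1=0, x3=0, x4=0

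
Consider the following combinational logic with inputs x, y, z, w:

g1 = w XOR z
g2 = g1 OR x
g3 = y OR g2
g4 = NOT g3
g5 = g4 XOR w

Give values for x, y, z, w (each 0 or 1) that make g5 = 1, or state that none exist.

x=0, y=1, z=1, w=1

g5 = g4 XOR w must be 1, so g4 and w differ.
Check with x=0, y=1, z=1, w=1:
g1 = w XOR z = 1 XOR 1 = 0
g2 = g1 OR x = 0 OR 0 = 0
g3 = y OR g2 = 1 OR 0 = 1
g4 = NOT g3 = NOT 1 = 0
g5 = g4 XOR w = 0 XOR 1 = 1
So g5 = 1 as required.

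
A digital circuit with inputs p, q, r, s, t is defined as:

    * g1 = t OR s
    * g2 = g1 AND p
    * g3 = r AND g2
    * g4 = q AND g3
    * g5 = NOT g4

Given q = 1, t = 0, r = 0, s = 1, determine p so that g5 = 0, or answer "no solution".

no solution exists

With q = 1, t = 0, r = 0, s = 1 fixed, none of the 2 settings of p give g5 = 0.
For example, with p=0:
g1 = t OR s = 0 OR 1 = 1
g2 = g1 AND p = 1 AND 0 = 0
g3 = r AND g2 = 0 AND 0 = 0
g4 = q AND g3 = 1 AND 0 = 0
g5 = NOT g4 = NOT 0 = 1
giving g5 = 1 ≠ 0.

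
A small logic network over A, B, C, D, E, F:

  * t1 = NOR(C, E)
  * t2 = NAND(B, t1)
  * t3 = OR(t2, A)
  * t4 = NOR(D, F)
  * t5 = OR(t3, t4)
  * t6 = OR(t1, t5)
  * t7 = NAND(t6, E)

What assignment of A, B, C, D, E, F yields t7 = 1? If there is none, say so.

t7 = NAND(t6, E) must be 1, so at least one of t6, E is 0.
Check with A=1, B=1, C=0, D=1, E=0, F=0:
t1 = NOR(C, E) = NOR(0, 0) = 1
t2 = NAND(B, t1) = NAND(1, 1) = 0
t3 = OR(t2, A) = OR(0, 1) = 1
t4 = NOR(D, F) = NOR(1, 0) = 0
t5 = OR(t3, t4) = OR(1, 0) = 1
t6 = OR(t1, t5) = OR(1, 1) = 1
t7 = NAND(t6, E) = NAND(1, 0) = 1
So t7 = 1 as required.

A=1, B=1, C=0, D=1, E=0, F=0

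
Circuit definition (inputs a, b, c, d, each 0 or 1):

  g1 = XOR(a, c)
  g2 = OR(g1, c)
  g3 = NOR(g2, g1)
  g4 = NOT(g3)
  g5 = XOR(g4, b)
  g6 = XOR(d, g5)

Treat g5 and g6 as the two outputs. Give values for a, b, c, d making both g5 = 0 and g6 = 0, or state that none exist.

Check with a=1 b=1 c=1 d=0:
g1 = XOR(a, c) = XOR(1, 1) = 0
g2 = OR(g1, c) = OR(0, 1) = 1
g3 = NOR(g2, g1) = NOR(1, 0) = 0
g4 = NOT(g3) = NOT 0 = 1
g5 = XOR(g4, b) = XOR(1, 1) = 0
g6 = XOR(d, g5) = XOR(0, 0) = 0
So g5 = 0 and g6 = 0.

a=1 b=1 c=1 d=0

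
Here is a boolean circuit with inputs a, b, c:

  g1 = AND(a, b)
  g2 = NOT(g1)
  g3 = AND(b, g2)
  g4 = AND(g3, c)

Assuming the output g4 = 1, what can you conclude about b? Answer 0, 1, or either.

1

g4 = AND(g3, c) must be 1, so both g3 = 1 and c = 1.
g3 = AND(b, g2) must be 1, so both b = 1 and g2 = 1.
g2 = NOT(g1) must be 1, so g1 = 0.
Every assignment with g4 = 1 has b = 1; there are 1 such assignment(s).
  a=0, b=1, c=1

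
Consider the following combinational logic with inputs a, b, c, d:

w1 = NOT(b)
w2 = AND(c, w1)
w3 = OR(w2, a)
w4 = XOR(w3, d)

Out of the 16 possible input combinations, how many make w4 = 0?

w4 = XOR(w3, d) must be 0, so w3 and d are equal.
Enumerating the 16 input combinations, 8 give w4 = 0 and 8 give w4 = 1.

8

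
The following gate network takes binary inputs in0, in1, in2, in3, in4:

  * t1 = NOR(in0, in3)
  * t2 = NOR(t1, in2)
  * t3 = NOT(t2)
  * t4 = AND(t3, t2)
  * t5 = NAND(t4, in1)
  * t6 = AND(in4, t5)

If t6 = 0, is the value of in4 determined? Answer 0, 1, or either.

0

t6 = AND(in4, t5) must be 0, so at least one of in4, t5 is 0.
Every assignment with t6 = 0 has in4 = 0; there are 16 such assignment(s).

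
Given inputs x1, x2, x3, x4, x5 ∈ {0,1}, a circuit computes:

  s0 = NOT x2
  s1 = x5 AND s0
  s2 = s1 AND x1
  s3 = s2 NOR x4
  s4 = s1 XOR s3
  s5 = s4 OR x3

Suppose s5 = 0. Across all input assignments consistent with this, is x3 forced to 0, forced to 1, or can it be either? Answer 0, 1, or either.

s5 = s4 OR x3 must be 0, so both s4 = 0 and x3 = 0.
Every assignment with s5 = 0 has x3 = 0; there are 7 such assignment(s).

0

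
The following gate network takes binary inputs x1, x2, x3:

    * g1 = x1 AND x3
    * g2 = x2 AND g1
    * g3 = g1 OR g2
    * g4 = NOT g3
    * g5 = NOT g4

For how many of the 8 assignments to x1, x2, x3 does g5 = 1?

g5 = NOT g4 must be 1, so g4 = 0.
g4 = NOT g3 must be 0, so g3 = 1.
g3 = g1 OR g2 must be 1, so at least one of g1, g2 is 1.
Satisfying assignments:
  x1=1, x2=0, x3=1
  x1=1, x2=1, x3=1

2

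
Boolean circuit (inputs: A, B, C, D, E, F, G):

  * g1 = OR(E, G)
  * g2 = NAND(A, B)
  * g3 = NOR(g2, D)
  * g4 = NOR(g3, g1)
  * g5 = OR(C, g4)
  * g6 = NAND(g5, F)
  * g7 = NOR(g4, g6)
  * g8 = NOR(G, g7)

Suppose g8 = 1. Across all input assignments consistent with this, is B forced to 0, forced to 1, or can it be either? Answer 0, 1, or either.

Both values of B occur among assignments with g8 = 1:
  B=0: A=0, B=0, C=0, D=0, E=0, F=0, G=0
  B=1: A=0, B=1, C=0, D=0, E=0, F=0, G=0

either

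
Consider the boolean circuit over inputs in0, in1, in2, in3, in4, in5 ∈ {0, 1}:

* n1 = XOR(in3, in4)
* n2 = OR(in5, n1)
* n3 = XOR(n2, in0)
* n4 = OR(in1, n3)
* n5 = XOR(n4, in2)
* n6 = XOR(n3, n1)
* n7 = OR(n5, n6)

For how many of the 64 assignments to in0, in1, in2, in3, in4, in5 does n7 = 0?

16

n7 = OR(n5, n6) must be 0, so both n5 = 0 and n6 = 0.
Enumerating the 64 input combinations, 16 give n7 = 0 and 48 give n7 = 1.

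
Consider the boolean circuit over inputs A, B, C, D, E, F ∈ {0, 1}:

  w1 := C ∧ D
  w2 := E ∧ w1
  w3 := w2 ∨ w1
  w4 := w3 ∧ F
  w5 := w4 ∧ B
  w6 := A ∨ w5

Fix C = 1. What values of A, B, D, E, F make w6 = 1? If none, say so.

w6 = A ∨ w5 must be 1, so at least one of A, w5 is 1.
Check with C = 1 and A=1, B=0, D=0, E=0, F=0:
w1 = C ∧ D = 1 ∧ 0 = 0
w2 = E ∧ w1 = 0 ∧ 0 = 0
w3 = w2 ∨ w1 = 0 ∨ 0 = 0
w4 = w3 ∧ F = 0 ∧ 0 = 0
w5 = w4 ∧ B = 0 ∧ 0 = 0
w6 = A ∨ w5 = 1 ∨ 0 = 1
So w6 = 1.

A=1, B=0, D=0, E=0, F=0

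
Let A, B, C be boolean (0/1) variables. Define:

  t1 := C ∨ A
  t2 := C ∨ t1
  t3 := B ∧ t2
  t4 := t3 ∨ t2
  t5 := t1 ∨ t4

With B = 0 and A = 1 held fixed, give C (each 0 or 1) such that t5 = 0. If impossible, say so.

With B = 0 and A = 1 fixed, none of the 2 settings of C give t5 = 0.
For example, with C=1:
t1 = C ∨ A = 1 ∨ 1 = 1
t2 = C ∨ t1 = 1 ∨ 1 = 1
t3 = B ∧ t2 = 0 ∧ 1 = 0
t4 = t3 ∨ t2 = 0 ∨ 1 = 1
t5 = t1 ∨ t4 = 1 ∨ 1 = 1
giving t5 = 1 ≠ 0.

no solution exists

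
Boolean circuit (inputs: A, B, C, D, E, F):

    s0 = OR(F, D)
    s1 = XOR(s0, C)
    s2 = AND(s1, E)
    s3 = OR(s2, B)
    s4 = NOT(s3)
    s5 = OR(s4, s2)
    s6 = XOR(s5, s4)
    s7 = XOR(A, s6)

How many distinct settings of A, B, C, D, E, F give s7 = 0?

s7 = XOR(A, s6) must be 0, so A and s6 are equal.
Enumerating the 64 input combinations, 32 give s7 = 0 and 32 give s7 = 1.

32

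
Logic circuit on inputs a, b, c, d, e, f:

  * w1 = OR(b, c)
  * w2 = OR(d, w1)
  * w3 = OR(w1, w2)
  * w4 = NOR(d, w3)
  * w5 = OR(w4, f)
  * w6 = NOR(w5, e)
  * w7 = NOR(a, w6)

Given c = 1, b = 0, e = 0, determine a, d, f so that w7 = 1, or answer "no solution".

a=0 d=0 f=1

w7 = NOR(a, w6) must be 1, so both a = 0 and w6 = 0.
Check with c = 1, b = 0, e = 0 and a=0, d=0, f=1:
w1 = OR(b, c) = OR(0, 1) = 1
w2 = OR(d, w1) = OR(0, 1) = 1
w3 = OR(w1, w2) = OR(1, 1) = 1
w4 = NOR(d, w3) = NOR(0, 1) = 0
w5 = OR(w4, f) = OR(0, 1) = 1
w6 = NOR(w5, e) = NOR(1, 0) = 0
w7 = NOR(a, w6) = NOR(0, 0) = 1
So w7 = 1.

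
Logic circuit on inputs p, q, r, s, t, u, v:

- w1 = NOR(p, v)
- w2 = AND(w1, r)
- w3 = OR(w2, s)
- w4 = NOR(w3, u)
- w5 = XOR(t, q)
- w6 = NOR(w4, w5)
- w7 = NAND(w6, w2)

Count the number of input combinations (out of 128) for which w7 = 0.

8

w7 = NAND(w6, w2) must be 0, so both w6 = 1 and w2 = 1.
Enumerating the 128 input combinations, 8 give w7 = 0 and 120 give w7 = 1.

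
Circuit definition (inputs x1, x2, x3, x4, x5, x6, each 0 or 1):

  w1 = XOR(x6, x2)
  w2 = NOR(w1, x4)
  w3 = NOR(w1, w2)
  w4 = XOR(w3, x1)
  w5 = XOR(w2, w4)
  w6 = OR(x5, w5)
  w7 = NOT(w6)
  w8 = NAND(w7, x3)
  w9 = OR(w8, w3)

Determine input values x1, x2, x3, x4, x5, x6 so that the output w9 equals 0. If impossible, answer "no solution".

Check with x1=1, x2=1, x3=1, x4=0, x5=0, x6=1:
w1 = XOR(x6, x2) = XOR(1, 1) = 0
w2 = NOR(w1, x4) = NOR(0, 0) = 1
w3 = NOR(w1, w2) = NOR(0, 1) = 0
w4 = XOR(w3, x1) = XOR(0, 1) = 1
w5 = XOR(w2, w4) = XOR(1, 1) = 0
w6 = OR(x5, w5) = OR(0, 0) = 0
w7 = NOT(w6) = NOT 0 = 1
w8 = NAND(w7, x3) = NAND(1, 1) = 0
w9 = OR(w8, w3) = OR(0, 0) = 0
So w9 = 0 as required.

x1=1, x2=1, x3=1, x4=0, x5=0, x6=1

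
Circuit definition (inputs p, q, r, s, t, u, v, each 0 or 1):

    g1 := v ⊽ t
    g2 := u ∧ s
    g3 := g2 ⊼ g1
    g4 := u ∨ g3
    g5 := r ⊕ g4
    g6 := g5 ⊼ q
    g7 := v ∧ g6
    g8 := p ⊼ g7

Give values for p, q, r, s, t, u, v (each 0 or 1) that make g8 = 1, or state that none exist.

Check with p=1 q=0 r=1 s=0 t=1 u=0 v=0:
g1 = v ⊽ t = 0 ⊽ 1 = 0
g2 = u ∧ s = 0 ∧ 0 = 0
g3 = g2 ⊼ g1 = 0 ⊼ 0 = 1
g4 = u ∨ g3 = 0 ∨ 1 = 1
g5 = r ⊕ g4 = 1 ⊕ 1 = 0
g6 = g5 ⊼ q = 0 ⊼ 0 = 1
g7 = v ∧ g6 = 0 ∧ 1 = 0
g8 = p ⊼ g7 = 1 ⊼ 0 = 1
So g8 = 1 as required.

p=1 q=0 r=1 s=0 t=1 u=0 v=0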